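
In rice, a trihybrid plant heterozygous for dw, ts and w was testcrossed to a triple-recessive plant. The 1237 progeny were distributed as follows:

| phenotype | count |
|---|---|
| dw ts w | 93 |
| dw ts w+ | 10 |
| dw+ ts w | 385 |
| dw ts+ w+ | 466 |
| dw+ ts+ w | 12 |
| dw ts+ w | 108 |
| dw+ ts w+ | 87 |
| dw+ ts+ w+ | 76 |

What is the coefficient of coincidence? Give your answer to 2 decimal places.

0.66

The two most frequent reciprocal classes, dw+ ts w and dw ts+ w+, are the parental types, so the F1 was dw+ ts w / dw ts+ w+.
The two rarest classes, dw+ ts+ w and dw ts w+, are the double crossovers. Comparing them with the parentals, only the ts allele has switched, so ts is the middle locus and the order is dw – ts – w.
dw–ts: (169 + 22)/1237 = 0.1544; ts–w: (195 + 22)/1237 = 0.1754.
Expected DCO frequency = 0.1544 × 0.1754 ≈ 0.02708; observed = 22/1237 ≈ 0.01778.
Coefficient of coincidence = 0.01778/0.02708 ≈ 0.66.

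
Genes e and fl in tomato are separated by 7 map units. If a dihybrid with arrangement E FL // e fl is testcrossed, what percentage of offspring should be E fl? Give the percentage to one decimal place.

A map distance of 7 map units corresponds to a recombination frequency of 0.070.
The F1 is E FL / e fl, so E fl is a recombinant gamete class with expected frequency r/2 = 0.070/2 = 0.0350.
That is 0.0350 = 3.5% of the progeny.

3.5%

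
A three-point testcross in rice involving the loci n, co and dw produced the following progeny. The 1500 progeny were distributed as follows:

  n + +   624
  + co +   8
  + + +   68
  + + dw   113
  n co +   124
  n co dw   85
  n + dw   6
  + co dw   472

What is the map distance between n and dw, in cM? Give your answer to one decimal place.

The two most frequent reciprocal classes, + co dw and n + +, are the parental types, so the F1 was + co dw / n + +.
The two rarest classes, + co + and n + dw, are the double crossovers. Comparing them with the parentals, only the dw allele has switched, so dw is the middle locus and the order is n – dw – co.
Crossovers in the n–dw interval produce the single-crossover classes n co dw and + + + (85 + 68 = 153) plus the double crossovers (14).
RF(n–dw) = (153 + 14) / 1500 = 167/1500 = 0.1113 → 11.1 cM.

11.1 cM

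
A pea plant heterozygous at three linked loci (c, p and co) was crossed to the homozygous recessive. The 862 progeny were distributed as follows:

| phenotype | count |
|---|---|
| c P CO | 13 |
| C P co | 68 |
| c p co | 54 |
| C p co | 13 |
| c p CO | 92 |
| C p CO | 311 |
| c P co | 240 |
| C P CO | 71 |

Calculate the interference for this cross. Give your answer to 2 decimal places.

0.20

The two most frequent reciprocal classes, C p CO and c P co, are the parental types, so the F1 was C p CO / c P co.
The two rarest classes, C p co and c P CO, are the double crossovers. Comparing them with the parentals, only the co allele has switched, so co is the middle locus and the order is p – co – c.
p–co: (125 + 26)/862 = 0.1752; co–c: (160 + 26)/862 = 0.2158.
Expected DCO frequency = 0.1752 × 0.2158 ≈ 0.03781; observed = 26/862 ≈ 0.03016.
Coefficient of coincidence = 0.03016/0.03781 ≈ 0.80; interference = 1 − 0.80 = 0.20.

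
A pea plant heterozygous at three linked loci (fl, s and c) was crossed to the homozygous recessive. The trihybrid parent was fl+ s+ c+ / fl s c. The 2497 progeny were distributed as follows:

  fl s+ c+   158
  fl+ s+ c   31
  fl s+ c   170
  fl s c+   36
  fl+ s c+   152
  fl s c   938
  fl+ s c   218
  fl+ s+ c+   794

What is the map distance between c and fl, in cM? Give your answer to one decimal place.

The two rarest classes, fl+ s+ c and fl s c+, are the double crossovers. Comparing them with the parentals, only the c allele has switched, so c is the middle locus and the order is s – c – fl.
Crossovers in the c–fl interval produce the single-crossover classes fl s+ c+ and fl+ s c (158 + 218 = 376) plus the double crossovers (67).
RF(c–fl) = (376 + 67) / 2497 = 443/2497 = 0.1774 → 17.7 cM.

17.7 cM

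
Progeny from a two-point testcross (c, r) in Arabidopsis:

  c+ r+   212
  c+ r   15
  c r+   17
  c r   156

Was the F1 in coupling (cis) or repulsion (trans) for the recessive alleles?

cis

The two most frequent classes are c+ r+ (212) and c r (156); these are the parental (non-recombinant) types.
So the F1 carried c+ r+ on one chromosome and c r on the other — the recessive alleles are on the same chromosome (cis / coupling).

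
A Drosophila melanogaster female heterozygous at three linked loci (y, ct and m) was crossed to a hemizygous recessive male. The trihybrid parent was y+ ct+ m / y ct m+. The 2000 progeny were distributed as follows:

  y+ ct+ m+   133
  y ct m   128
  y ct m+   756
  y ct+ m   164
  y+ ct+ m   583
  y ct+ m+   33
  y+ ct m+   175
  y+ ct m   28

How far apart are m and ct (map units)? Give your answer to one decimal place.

16.1 map units

The two rarest classes, y+ ct m and y ct+ m+, are the double crossovers. Comparing them with the parentals, only the ct allele has switched, so ct is the middle locus and the order is y – ct – m.
Crossovers in the ct–m interval produce the single-crossover classes y+ ct+ m+ and y ct m (133 + 128 = 261) plus the double crossovers (61).
RF(ct–m) = (261 + 61) / 2000 = 322/2000 = 0.1610 → 16.1 map units.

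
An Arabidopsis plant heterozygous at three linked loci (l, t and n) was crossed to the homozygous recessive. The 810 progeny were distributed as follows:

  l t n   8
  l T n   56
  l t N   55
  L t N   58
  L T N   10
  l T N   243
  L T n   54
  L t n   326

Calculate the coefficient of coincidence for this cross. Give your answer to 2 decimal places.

0.87

The two most frequent reciprocal classes, l T N and L t n, are the parental types, so the F1 was l T N / L t n.
The two rarest classes, L T N and l t n, are the double crossovers. Comparing them with the parentals, only the l allele has switched, so l is the middle locus and the order is n – l – t.
n–l: (114 + 18)/810 = 0.1630; l–t: (109 + 18)/810 = 0.1568.
Expected DCO frequency = 0.1630 × 0.1568 ≈ 0.02556; observed = 18/810 ≈ 0.02222.
Coefficient of coincidence = 0.02222/0.02556 ≈ 0.87.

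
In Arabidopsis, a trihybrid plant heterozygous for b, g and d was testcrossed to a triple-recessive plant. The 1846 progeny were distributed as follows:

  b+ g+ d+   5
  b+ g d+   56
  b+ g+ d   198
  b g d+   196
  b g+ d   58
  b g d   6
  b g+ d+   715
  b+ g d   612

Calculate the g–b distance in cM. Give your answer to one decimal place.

The two most frequent reciprocal classes, b g+ d+ and b+ g d, are the parental types, so the F1 was b g+ d+ / b+ g d.
The two rarest classes, b+ g+ d+ and b g d, are the double crossovers. Comparing them with the parentals, only the b allele has switched, so b is the middle locus and the order is d – b – g.
Crossovers in the b–g interval produce the single-crossover classes b g d+ and b+ g+ d (196 + 198 = 394) plus the double crossovers (11).
RF(b–g) = (394 + 11) / 1846 = 405/1846 = 0.2194 → 21.9 cM.

21.9 cM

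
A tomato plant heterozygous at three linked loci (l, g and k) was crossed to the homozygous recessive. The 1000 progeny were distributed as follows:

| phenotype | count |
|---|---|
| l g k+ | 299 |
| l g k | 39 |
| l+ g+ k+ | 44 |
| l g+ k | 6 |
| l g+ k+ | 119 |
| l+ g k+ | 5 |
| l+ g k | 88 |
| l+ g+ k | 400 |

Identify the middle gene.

The two most frequent reciprocal classes, l g k+ and l+ g+ k, are the parental types, so the F1 was l g k+ / l+ g+ k.
The two rarest classes, l+ g k+ and l g+ k, are the double crossovers. Comparing them with the parentals, only the l allele has switched, so l is the middle locus and the order is k – l – g.

l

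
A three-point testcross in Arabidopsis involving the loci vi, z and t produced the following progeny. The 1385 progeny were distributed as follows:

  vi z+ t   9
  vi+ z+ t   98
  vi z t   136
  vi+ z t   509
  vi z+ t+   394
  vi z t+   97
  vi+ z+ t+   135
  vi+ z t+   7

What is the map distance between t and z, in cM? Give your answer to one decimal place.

15.2 cM

The two most frequent reciprocal classes, vi+ z t and vi z+ t+, are the parental types, so the F1 was vi+ z t / vi z+ t+.
The two rarest classes, vi+ z t+ and vi z+ t, are the double crossovers. Comparing them with the parentals, only the t allele has switched, so t is the middle locus and the order is z – t – vi.
Crossovers in the z–t interval produce the single-crossover classes vi+ z+ t and vi z t+ (98 + 97 = 195) plus the double crossovers (16).
RF(z–t) = (195 + 16) / 1385 = 211/1385 = 0.1523 → 15.2 cM.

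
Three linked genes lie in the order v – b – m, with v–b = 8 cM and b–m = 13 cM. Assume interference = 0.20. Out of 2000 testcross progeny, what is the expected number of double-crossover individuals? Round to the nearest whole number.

Map distances give recombination frequencies of 0.080 and 0.130 for the two intervals.
With interference 0.20 (so coincidence = 0.80), expected double-crossover frequency = 0.080 × 0.130 × 0.80 = 0.00832.
Expected number = 0.00832 × 2000 = 16.64 ≈ 17.

17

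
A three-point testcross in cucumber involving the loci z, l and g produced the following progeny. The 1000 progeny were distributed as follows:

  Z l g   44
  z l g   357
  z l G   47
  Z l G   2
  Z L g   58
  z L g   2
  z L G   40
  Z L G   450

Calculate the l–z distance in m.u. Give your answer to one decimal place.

The two most frequent reciprocal classes, Z L G and z l g, are the parental types, so the F1 was Z L G / z l g.
The two rarest classes, Z l G and z L g, are the double crossovers. Comparing them with the parentals, only the l allele has switched, so l is the middle locus and the order is z – l – g.
Crossovers in the z–l interval produce the single-crossover classes z L G and Z l g (40 + 44 = 84) plus the double crossovers (4).
RF(z–l) = (84 + 4) / 1000 = 88/1000 = 0.0880 → 8.8 m.u.

8.8 m.u.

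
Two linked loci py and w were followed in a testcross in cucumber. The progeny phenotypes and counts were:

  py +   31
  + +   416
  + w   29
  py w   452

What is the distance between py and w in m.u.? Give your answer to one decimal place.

6.5 m.u.

The two most frequent classes, + + (416) and py w (452), are the parental types, so the F1 was + + / py w.
The recombinant classes are + w and py +: 29 + 31 = 60.
Recombination frequency = 60/928 = 0.0647 ≈ 6.5%, i.e. 6.5 m.u.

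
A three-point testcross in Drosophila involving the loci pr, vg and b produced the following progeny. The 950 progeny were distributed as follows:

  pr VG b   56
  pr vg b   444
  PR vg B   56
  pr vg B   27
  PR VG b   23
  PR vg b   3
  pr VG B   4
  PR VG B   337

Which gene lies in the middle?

pr

The two most frequent reciprocal classes, PR VG B and pr vg b, are the parental types, so the F1 was PR VG B / pr vg b.
The two rarest classes, pr VG B and PR vg b, are the double crossovers. Comparing them with the parentals, only the pr allele has switched, so pr is the middle locus and the order is b – pr – vg.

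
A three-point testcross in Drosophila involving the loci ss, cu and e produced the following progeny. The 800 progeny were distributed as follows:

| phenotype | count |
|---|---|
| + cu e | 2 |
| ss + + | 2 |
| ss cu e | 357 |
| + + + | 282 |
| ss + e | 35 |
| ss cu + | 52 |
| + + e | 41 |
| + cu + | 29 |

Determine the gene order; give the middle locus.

The two most frequent reciprocal classes, ss cu e and + + +, are the parental types, so the F1 was ss cu e / + + +.
The two rarest classes, + cu e and ss + +, are the double crossovers. Comparing them with the parentals, only the ss allele has switched, so ss is the middle locus and the order is e – ss – cu.

ss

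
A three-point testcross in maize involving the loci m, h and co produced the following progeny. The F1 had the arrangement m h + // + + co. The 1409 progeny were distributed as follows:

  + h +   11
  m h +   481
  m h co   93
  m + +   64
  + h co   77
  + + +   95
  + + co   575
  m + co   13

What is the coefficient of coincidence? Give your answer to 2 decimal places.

The two rarest classes, + h + and m + co, are the double crossovers. Comparing them with the parentals, only the m allele has switched, so m is the middle locus and the order is co – m – h.
co–m: (188 + 24)/1409 = 0.1505; m–h: (141 + 24)/1409 = 0.1171.
Expected DCO frequency = 0.1505 × 0.1171 ≈ 0.01762; observed = 24/1409 ≈ 0.01703.
Coefficient of coincidence = 0.01703/0.01762 ≈ 0.97.

0.97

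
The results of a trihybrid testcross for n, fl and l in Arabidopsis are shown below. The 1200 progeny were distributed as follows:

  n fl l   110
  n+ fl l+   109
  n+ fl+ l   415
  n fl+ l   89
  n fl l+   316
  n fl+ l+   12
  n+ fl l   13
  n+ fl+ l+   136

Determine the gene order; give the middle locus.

The two most frequent reciprocal classes, n+ fl+ l and n fl l+, are the parental types, so the F1 was n+ fl+ l / n fl l+.
The two rarest classes, n+ fl l and n fl+ l+, are the double crossovers. Comparing them with the parentals, only the fl allele has switched, so fl is the middle locus and the order is n – fl – l.

fl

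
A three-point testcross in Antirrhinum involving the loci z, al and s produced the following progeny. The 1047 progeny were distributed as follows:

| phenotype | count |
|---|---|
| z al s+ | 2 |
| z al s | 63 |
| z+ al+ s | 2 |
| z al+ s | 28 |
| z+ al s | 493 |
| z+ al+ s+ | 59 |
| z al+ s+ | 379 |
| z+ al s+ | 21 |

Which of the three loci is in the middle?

al

The two most frequent reciprocal classes, z al+ s+ and z+ al s, are the parental types, so the F1 was z al+ s+ / z+ al s.
The two rarest classes, z al s+ and z+ al+ s, are the double crossovers. Comparing them with the parentals, only the al allele has switched, so al is the middle locus and the order is s – al – z.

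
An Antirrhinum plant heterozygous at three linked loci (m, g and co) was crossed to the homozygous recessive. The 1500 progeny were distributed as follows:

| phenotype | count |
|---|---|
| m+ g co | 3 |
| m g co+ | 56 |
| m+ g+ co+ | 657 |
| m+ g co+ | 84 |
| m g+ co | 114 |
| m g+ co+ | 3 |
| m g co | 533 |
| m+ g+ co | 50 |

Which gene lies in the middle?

m

The two most frequent reciprocal classes, m g co and m+ g+ co+, are the parental types, so the F1 was m g co / m+ g+ co+.
The two rarest classes, m+ g co and m g+ co+, are the double crossovers. Comparing them with the parentals, only the m allele has switched, so m is the middle locus and the order is co – m – g.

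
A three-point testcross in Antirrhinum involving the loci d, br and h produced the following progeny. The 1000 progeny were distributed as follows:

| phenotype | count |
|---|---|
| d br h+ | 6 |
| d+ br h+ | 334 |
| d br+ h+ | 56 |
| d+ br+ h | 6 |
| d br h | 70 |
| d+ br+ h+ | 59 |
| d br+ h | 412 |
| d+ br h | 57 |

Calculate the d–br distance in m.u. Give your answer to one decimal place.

The two most frequent reciprocal classes, d+ br h+ and d br+ h, are the parental types, so the F1 was d+ br h+ / d br+ h.
The two rarest classes, d br h+ and d+ br+ h, are the double crossovers. Comparing them with the parentals, only the d allele has switched, so d is the middle locus and the order is h – d – br.
Crossovers in the d–br interval produce the single-crossover classes d+ br+ h+ and d br h (59 + 70 = 129) plus the double crossovers (12).
RF(d–br) = (129 + 12) / 1000 = 141/1000 = 0.1410 → 14.1 m.u.

14.1 m.u.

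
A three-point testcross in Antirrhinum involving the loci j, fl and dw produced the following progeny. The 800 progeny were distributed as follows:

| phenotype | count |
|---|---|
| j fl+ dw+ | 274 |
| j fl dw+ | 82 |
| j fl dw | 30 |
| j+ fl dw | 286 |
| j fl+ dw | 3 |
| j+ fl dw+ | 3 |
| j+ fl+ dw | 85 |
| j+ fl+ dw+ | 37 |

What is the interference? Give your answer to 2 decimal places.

The two most frequent reciprocal classes, j fl+ dw+ and j+ fl dw, are the parental types, so the F1 was j fl+ dw+ / j+ fl dw.
The two rarest classes, j fl+ dw and j+ fl dw+, are the double crossovers. Comparing them with the parentals, only the dw allele has switched, so dw is the middle locus and the order is j – dw – fl.
j–dw: (67 + 6)/800 = 0.0912; dw–fl: (167 + 6)/800 = 0.2162.
Expected DCO frequency = 0.0912 × 0.2162 ≈ 0.01972; observed = 6/800 ≈ 0.00750.
Coefficient of coincidence = 0.00750/0.01972 ≈ 0.38; interference = 1 − 0.38 = 0.62.

0.62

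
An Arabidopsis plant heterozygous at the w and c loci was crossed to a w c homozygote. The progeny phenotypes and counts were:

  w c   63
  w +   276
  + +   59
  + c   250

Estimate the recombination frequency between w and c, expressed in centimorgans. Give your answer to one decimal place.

The two most frequent classes, + c (250) and w + (276), are the parental types, so the F1 was + c / w +.
The recombinant classes are + + and w c: 59 + 63 = 122.
Recombination frequency = 122/648 = 0.1883 ≈ 18.8%, i.e. 18.8 centimorgans.

18.8 centimorgans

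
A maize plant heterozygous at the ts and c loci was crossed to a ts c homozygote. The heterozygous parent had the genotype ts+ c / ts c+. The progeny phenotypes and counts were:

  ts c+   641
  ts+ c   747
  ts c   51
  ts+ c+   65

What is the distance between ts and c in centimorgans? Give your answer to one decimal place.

7.7 centimorgans

The recombinant classes are ts+ c+ and ts c: 65 + 51 = 116.
Recombination frequency = 116/1504 = 0.0771 ≈ 7.7%, i.e. 7.7 centimorgans.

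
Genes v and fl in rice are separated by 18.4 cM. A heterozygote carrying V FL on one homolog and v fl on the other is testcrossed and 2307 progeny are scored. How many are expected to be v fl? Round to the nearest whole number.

A map distance of 18.4 cM corresponds to a recombination frequency of 0.184.
The F1 is V FL / v fl, so v fl is a parental gamete class with expected frequency (1 − r)/2 = 0.816/2 = 0.4080.
Expected number = 0.4080 × 2307 = 941.26 ≈ 941.

941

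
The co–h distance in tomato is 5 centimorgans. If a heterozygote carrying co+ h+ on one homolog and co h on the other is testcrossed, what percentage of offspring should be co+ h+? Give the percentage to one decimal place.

A map distance of 5 centimorgans corresponds to a recombination frequency of 0.050.
The F1 is co+ h+ / co h, so co+ h+ is a parental gamete class with expected frequency (1 − r)/2 = 0.950/2 = 0.4750.
That is 0.4750 = 47.5% of the progeny.

47.5%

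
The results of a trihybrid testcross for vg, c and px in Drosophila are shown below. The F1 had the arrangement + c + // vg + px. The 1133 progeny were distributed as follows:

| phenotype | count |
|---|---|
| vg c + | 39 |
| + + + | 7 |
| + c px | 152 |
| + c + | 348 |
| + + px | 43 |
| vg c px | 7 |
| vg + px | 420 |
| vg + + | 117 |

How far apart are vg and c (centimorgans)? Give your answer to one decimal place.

8.5 centimorgans

The two rarest classes, + + + and vg c px, are the double crossovers. Comparing them with the parentals, only the c allele has switched, so c is the middle locus and the order is vg – c – px.
Crossovers in the vg–c interval produce the single-crossover classes vg c + and + + px (39 + 43 = 82) plus the double crossovers (14).
RF(vg–c) = (82 + 14) / 1133 = 96/1133 = 0.0847 → 8.5 centimorgans.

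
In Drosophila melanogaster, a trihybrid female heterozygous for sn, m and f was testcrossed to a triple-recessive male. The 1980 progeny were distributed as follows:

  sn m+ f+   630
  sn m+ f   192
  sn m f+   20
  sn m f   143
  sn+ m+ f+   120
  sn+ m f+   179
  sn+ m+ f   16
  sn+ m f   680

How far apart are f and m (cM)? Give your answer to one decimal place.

20.6 cM

The two most frequent reciprocal classes, sn m+ f+ and sn+ m f, are the parental types, so the F1 was sn m+ f+ / sn+ m f.
The two rarest classes, sn m f+ and sn+ m+ f, are the double crossovers. Comparing them with the parentals, only the m allele has switched, so m is the middle locus and the order is sn – m – f.
Crossovers in the m–f interval produce the single-crossover classes sn m+ f and sn+ m f+ (192 + 179 = 371) plus the double crossovers (36).
RF(m–f) = (371 + 36) / 1980 = 407/1980 = 0.2056 → 20.6 cM.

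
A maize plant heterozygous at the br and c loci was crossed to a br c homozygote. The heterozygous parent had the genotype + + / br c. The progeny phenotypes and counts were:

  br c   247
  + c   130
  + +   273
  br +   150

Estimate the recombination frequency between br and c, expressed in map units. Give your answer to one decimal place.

35.0 map units

The recombinant classes are + c and br +: 130 + 150 = 280.
Recombination frequency = 280/800 = 0.3500 ≈ 35.0%, i.e. 35.0 map units.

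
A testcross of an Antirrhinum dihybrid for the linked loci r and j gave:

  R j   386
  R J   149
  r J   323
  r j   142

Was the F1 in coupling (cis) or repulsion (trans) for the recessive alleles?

trans

The two most frequent classes are R j (386) and r J (323); these are the parental (non-recombinant) types.
So the F1 carried R j on one chromosome and r J on the other — the recessive alleles are on opposite chromosomes (trans / repulsion).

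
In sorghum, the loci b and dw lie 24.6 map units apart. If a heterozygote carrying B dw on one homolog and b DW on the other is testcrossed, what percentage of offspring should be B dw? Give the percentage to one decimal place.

A map distance of 24.6 map units corresponds to a recombination frequency of 0.246.
The F1 is B dw / b DW, so B dw is a parental gamete class with expected frequency (1 − r)/2 = 0.754/2 = 0.3770.
That is 0.3770 = 37.7% of the progeny.

37.7%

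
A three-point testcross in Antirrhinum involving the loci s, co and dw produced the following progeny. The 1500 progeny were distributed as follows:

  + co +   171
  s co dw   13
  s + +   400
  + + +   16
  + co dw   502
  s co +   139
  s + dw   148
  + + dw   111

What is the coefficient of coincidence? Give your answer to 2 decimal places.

The two most frequent reciprocal classes, + co dw and s + +, are the parental types, so the F1 was + co dw / s + +.
The two rarest classes, s co dw and + + +, are the double crossovers. Comparing them with the parentals, only the s allele has switched, so s is the middle locus and the order is co – s – dw.
co–s: (250 + 29)/1500 = 0.1860; s–dw: (319 + 29)/1500 = 0.2320.
Expected DCO frequency = 0.1860 × 0.2320 ≈ 0.04315; observed = 29/1500 ≈ 0.01933.
Coefficient of coincidence = 0.01933/0.04315 ≈ 0.45.

0.45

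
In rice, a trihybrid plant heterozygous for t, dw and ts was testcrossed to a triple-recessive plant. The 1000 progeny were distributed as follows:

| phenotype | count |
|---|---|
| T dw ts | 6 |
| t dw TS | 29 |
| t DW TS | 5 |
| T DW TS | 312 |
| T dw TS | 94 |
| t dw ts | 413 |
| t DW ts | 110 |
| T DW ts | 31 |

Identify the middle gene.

t

The two most frequent reciprocal classes, T DW TS and t dw ts, are the parental types, so the F1 was T DW TS / t dw ts.
The two rarest classes, t DW TS and T dw ts, are the double crossovers. Comparing them with the parentals, only the t allele has switched, so t is the middle locus and the order is dw – t – ts.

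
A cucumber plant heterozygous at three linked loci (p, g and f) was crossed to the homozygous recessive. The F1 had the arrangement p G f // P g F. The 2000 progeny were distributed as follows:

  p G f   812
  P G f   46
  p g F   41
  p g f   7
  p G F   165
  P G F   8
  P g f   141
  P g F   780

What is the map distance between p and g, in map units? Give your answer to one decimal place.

5.1 map units

The two rarest classes, p g f and P G F, are the double crossovers. Comparing them with the parentals, only the g allele has switched, so g is the middle locus and the order is f – g – p.
Crossovers in the g–p interval produce the single-crossover classes P G f and p g F (46 + 41 = 87) plus the double crossovers (15).
RF(g–p) = (87 + 15) / 2000 = 102/2000 = 0.0510 → 5.1 map units.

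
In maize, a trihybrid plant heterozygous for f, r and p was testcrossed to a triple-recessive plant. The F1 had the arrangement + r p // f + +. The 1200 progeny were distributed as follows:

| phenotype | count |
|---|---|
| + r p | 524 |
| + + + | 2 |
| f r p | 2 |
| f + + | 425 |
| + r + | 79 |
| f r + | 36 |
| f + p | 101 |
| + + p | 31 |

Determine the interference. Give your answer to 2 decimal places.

0.63

The two rarest classes, f r p and + + +, are the double crossovers. Comparing them with the parentals, only the f allele has switched, so f is the middle locus and the order is p – f – r.
p–f: (180 + 4)/1200 = 0.1533; f–r: (67 + 4)/1200 = 0.0592.
Expected DCO frequency = 0.1533 × 0.0592 ≈ 0.00908; observed = 4/1200 ≈ 0.00333.
Coefficient of coincidence = 0.00333/0.00908 ≈ 0.37; interference = 1 − 0.37 = 0.63.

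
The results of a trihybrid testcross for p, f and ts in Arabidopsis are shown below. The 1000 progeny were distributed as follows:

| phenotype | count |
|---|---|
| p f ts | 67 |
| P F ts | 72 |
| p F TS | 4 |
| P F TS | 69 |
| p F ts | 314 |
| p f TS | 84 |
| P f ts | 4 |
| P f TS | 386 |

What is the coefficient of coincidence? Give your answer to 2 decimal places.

0.34

The two most frequent reciprocal classes, P f TS and p F ts, are the parental types, so the F1 was P f TS / p F ts.
The two rarest classes, P f ts and p F TS, are the double crossovers. Comparing them with the parentals, only the ts allele has switched, so ts is the middle locus and the order is p – ts – f.
p–ts: (156 + 8)/1000 = 0.1640; ts–f: (136 + 8)/1000 = 0.1440.
Expected DCO frequency = 0.1640 × 0.1440 ≈ 0.02362; observed = 8/1000 ≈ 0.00800.
Coefficient of coincidence = 0.00800/0.02362 ≈ 0.34.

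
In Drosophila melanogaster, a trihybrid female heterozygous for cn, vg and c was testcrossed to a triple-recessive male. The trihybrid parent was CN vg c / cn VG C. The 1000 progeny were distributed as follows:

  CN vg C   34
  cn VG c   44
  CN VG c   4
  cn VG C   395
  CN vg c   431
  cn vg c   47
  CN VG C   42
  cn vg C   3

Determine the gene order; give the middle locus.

vg

The two rarest classes, CN VG c and cn vg C, are the double crossovers. Comparing them with the parentals, only the vg allele has switched, so vg is the middle locus and the order is cn – vg – c.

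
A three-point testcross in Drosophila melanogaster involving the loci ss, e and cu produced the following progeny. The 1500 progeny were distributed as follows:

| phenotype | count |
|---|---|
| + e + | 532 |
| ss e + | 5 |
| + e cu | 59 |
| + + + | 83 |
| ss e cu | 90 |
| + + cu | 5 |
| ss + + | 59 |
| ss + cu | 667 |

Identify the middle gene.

The two most frequent reciprocal classes, ss + cu and + e +, are the parental types, so the F1 was ss + cu / + e +.
The two rarest classes, + + cu and ss e +, are the double crossovers. Comparing them with the parentals, only the ss allele has switched, so ss is the middle locus and the order is e – ss – cu.

ss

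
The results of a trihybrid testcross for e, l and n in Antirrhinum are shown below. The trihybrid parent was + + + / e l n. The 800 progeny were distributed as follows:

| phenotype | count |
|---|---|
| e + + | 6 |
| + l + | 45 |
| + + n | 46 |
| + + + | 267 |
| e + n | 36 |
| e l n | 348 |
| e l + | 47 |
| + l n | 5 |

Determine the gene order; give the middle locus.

e

The two rarest classes, e + + and + l n, are the double crossovers. Comparing them with the parentals, only the e allele has switched, so e is the middle locus and the order is n – e – l.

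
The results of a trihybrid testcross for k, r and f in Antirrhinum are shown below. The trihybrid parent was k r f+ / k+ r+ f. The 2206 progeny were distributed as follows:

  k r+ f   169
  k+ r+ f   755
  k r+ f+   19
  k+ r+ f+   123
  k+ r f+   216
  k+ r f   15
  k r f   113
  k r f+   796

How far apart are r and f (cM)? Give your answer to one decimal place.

The two rarest classes, k r+ f+ and k+ r f, are the double crossovers. Comparing them with the parentals, only the r allele has switched, so r is the middle locus and the order is f – r – k.
Crossovers in the f–r interval produce the single-crossover classes k r f and k+ r+ f+ (113 + 123 = 236) plus the double crossovers (34).
RF(f–r) = (236 + 34) / 2206 = 270/2206 = 0.1224 → 12.2 cM.

12.2 cM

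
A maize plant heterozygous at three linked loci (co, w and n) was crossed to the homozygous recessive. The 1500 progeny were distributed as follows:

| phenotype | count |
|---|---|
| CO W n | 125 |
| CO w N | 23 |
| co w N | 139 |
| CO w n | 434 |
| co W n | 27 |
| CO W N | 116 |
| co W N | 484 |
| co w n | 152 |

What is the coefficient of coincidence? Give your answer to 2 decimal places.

The two most frequent reciprocal classes, CO w n and co W N, are the parental types, so the F1 was CO w n / co W N.
The two rarest classes, CO w N and co W n, are the double crossovers. Comparing them with the parentals, only the n allele has switched, so n is the middle locus and the order is co – n – w.
co–n: (268 + 50)/1500 = 0.2120; n–w: (264 + 50)/1500 = 0.2093.
Expected DCO frequency = 0.2120 × 0.2093 ≈ 0.04437; observed = 50/1500 ≈ 0.03333.
Coefficient of coincidence = 0.03333/0.04437 ≈ 0.75.

0.75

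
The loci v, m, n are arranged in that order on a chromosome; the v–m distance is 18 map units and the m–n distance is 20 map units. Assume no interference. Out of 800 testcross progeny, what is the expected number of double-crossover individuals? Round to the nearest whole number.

Map distances give recombination frequencies of 0.180 and 0.200 for the two intervals.
With no interference, expected double-crossover frequency = 0.180 × 0.200 = 0.03600.
Expected number = 0.03600 × 800 = 28.80 ≈ 29.

29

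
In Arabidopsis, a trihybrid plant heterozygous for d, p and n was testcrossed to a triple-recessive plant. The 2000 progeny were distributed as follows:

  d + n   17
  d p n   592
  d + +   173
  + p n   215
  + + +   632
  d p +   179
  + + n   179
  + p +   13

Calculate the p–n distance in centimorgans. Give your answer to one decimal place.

19.4 centimorgans

The two most frequent reciprocal classes, d p n and + + +, are the parental types, so the F1 was d p n / + + +.
The two rarest classes, d + n and + p +, are the double crossovers. Comparing them with the parentals, only the p allele has switched, so p is the middle locus and the order is d – p – n.
Crossovers in the p–n interval produce the single-crossover classes d p + and + + n (179 + 179 = 358) plus the double crossovers (30).
RF(p–n) = (358 + 30) / 2000 = 388/2000 = 0.1940 → 19.4 centimorgans.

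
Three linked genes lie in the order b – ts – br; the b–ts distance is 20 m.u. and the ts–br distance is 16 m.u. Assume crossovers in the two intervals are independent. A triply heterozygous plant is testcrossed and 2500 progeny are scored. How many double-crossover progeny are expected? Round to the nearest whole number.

80

Map distances give recombination frequencies of 0.200 and 0.160 for the two intervals.
With no interference, expected double-crossover frequency = 0.200 × 0.160 = 0.03200.
Expected number = 0.03200 × 2500 = 80.00 ≈ 80.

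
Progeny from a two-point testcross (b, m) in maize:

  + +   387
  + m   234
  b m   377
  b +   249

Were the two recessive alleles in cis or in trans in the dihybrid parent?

The two most frequent classes are + + (387) and b m (377); these are the parental (non-recombinant) types.
So the F1 carried + + on one chromosome and b m on the other — the recessive alleles are on the same chromosome (cis / coupling).

cis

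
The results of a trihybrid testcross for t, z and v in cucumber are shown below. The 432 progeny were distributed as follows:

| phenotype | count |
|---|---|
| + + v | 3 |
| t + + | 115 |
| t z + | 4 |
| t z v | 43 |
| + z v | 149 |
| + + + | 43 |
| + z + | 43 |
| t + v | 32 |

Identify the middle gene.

The two most frequent reciprocal classes, + z v and t + +, are the parental types, so the F1 was + z v / t + +.
The two rarest classes, + + v and t z +, are the double crossovers. Comparing them with the parentals, only the z allele has switched, so z is the middle locus and the order is v – z – t.

z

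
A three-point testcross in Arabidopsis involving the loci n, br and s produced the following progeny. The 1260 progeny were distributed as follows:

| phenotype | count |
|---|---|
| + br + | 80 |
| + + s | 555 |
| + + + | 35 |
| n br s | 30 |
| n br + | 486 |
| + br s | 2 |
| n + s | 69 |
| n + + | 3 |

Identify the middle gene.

br

The two most frequent reciprocal classes, + + s and n br +, are the parental types, so the F1 was + + s / n br +.
The two rarest classes, + br s and n + +, are the double crossovers. Comparing them with the parentals, only the br allele has switched, so br is the middle locus and the order is s – br – n.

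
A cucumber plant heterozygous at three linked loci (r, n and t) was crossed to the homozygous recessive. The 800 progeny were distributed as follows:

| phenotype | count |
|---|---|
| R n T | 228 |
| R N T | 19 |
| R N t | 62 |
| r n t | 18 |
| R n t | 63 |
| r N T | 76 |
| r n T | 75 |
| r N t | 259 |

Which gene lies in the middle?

n

The two most frequent reciprocal classes, R n T and r N t, are the parental types, so the F1 was R n T / r N t.
The two rarest classes, R N T and r n t, are the double crossovers. Comparing them with the parentals, only the n allele has switched, so n is the middle locus and the order is t – n – r.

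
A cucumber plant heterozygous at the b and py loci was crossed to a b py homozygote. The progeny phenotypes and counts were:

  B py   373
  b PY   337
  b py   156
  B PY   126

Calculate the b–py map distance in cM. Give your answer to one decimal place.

28.4 cM

The two most frequent classes, B py (373) and b PY (337), are the parental types, so the F1 was B py / b PY.
The recombinant classes are B PY and b py: 126 + 156 = 282.
Recombination frequency = 282/992 = 0.2843 ≈ 28.4%, i.e. 28.4 cM.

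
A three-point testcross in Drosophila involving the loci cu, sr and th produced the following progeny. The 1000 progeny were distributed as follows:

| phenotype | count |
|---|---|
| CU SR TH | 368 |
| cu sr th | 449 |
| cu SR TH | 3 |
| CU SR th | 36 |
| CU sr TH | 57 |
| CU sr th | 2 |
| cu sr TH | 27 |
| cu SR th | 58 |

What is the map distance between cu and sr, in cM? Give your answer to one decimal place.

The two most frequent reciprocal classes, cu sr th and CU SR TH, are the parental types, so the F1 was cu sr th / CU SR TH.
The two rarest classes, CU sr th and cu SR TH, are the double crossovers. Comparing them with the parentals, only the cu allele has switched, so cu is the middle locus and the order is th – cu – sr.
Crossovers in the cu–sr interval produce the single-crossover classes cu SR th and CU sr TH (58 + 57 = 115) plus the double crossovers (5).
RF(cu–sr) = (115 + 5) / 1000 = 120/1000 = 0.1200 → 12.0 cM.

12.0 cM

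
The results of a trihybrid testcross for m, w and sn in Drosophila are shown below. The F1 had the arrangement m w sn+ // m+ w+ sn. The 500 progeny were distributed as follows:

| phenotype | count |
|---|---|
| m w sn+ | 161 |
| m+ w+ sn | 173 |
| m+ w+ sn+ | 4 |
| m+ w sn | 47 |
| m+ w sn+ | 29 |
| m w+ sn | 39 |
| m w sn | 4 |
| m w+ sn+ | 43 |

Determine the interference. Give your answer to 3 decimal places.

The two rarest classes, m w sn and m+ w+ sn+, are the double crossovers. Comparing them with the parentals, only the sn allele has switched, so sn is the middle locus and the order is m – sn – w.
m–sn: (68 + 8)/500 = 0.1520; sn–w: (90 + 8)/500 = 0.1960.
Expected DCO frequency = 0.1520 × 0.1960 ≈ 0.02979; observed = 8/500 ≈ 0.01600.
Coefficient of coincidence = 0.01600/0.02979 ≈ 0.537; interference = 1 − 0.537 = 0.463.

0.463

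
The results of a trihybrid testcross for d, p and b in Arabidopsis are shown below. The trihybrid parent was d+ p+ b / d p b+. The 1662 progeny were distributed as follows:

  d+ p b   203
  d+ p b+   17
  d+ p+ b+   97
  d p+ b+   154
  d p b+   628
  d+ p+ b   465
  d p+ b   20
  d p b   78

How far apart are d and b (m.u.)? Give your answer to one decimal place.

The two rarest classes, d p+ b and d+ p b+, are the double crossovers. Comparing them with the parentals, only the d allele has switched, so d is the middle locus and the order is p – d – b.
Crossovers in the d–b interval produce the single-crossover classes d+ p+ b+ and d p b (97 + 78 = 175) plus the double crossovers (37).
RF(d–b) = (175 + 37) / 1662 = 212/1662 = 0.1276 → 12.8 m.u.

12.8 m.u.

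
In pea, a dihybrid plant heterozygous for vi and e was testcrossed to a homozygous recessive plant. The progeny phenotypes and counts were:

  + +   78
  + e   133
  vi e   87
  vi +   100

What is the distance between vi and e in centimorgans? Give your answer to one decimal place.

41.5 centimorgans

The two most frequent classes, + e (133) and vi + (100), are the parental types, so the F1 was + e / vi +.
The recombinant classes are + + and vi e: 78 + 87 = 165.
Recombination frequency = 165/398 = 0.4146 ≈ 41.5%, i.e. 41.5 centimorgans.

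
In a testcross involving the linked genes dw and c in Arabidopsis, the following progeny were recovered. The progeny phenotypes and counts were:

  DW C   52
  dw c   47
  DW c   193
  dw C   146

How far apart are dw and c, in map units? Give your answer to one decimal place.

22.6 map units

The two most frequent classes, DW c (193) and dw C (146), are the parental types, so the F1 was DW c / dw C.
The recombinant classes are DW C and dw c: 52 + 47 = 99.
Recombination frequency = 99/438 = 0.2260 ≈ 22.6%, i.e. 22.6 map units.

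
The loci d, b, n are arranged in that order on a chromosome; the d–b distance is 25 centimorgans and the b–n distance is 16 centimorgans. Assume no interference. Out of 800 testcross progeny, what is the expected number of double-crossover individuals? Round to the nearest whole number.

Map distances give recombination frequencies of 0.250 and 0.160 for the two intervals.
With no interference, expected double-crossover frequency = 0.250 × 0.160 = 0.04000.
Expected number = 0.04000 × 800 = 32.00 ≈ 32.

32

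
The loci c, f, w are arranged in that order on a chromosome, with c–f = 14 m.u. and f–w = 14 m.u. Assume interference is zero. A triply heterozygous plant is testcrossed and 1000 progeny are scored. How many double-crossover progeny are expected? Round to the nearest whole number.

Map distances give recombination frequencies of 0.140 and 0.140 for the two intervals.
With no interference, expected double-crossover frequency = 0.140 × 0.140 = 0.01960.
Expected number = 0.01960 × 1000 = 19.60 ≈ 20.

20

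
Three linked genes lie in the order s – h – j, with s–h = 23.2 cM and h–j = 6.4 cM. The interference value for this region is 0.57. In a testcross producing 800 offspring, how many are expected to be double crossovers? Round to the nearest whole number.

Map distances give recombination frequencies of 0.232 and 0.064 for the two intervals.
With interference 0.57 (so coincidence = 0.43), expected double-crossover frequency = 0.232 × 0.064 × 0.43 = 0.00638.
Expected number = 0.00638 × 800 = 5.11 ≈ 5.

5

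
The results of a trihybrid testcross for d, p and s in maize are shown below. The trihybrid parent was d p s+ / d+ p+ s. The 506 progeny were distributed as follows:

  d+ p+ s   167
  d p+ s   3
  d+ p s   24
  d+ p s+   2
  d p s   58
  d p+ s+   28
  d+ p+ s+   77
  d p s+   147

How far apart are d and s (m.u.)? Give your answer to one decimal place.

The two rarest classes, d+ p s+ and d p+ s, are the double crossovers. Comparing them with the parentals, only the d allele has switched, so d is the middle locus and the order is p – d – s.
Crossovers in the d–s interval produce the single-crossover classes d p s and d+ p+ s+ (58 + 77 = 135) plus the double crossovers (5).
RF(d–s) = (135 + 5) / 506 = 140/506 = 0.2767 → 27.7 m.u.

27.7 m.u.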